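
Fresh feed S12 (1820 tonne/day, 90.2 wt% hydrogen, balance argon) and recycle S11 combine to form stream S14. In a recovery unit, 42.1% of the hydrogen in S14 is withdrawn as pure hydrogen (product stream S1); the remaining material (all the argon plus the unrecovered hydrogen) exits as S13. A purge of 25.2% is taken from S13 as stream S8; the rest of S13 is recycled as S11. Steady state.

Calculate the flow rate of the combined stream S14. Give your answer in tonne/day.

argon enters only via S12 and leaves only via the purge: 1820×0.098 = 0.252×(argon in S13), and the recovery unit passes all argon, so argon in S14 = argon in S13 = 707.78 tonne/day.
hydrogen in S14: m_A = 1820×0.902 + (1−0.252)·(1−0.421)·m_A, so m_A = 1641.6/0.5669 = 2895.8 tonne/day.
S14 = 2895.8 + 707.78 = 3603.6 tonne/day.

3604 tonne/day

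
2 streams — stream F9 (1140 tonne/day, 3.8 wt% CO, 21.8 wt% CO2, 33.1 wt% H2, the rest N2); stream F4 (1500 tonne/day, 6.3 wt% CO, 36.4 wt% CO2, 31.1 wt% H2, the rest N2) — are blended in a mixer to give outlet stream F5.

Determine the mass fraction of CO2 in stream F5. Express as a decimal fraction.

Total flow out = 1140 + 1500 = 2640 tonne/day.
CO2 in = 1140×0.218 + 1500×0.364 = 794.52 tonne/day.
CO2 mass fraction in F5 = 794.52/2640 = 0.301.

0.301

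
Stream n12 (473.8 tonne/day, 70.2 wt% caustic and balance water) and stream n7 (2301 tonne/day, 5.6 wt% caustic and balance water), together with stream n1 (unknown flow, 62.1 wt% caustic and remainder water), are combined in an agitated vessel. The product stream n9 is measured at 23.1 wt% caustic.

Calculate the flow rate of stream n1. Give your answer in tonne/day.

460.3 tonne/day

Let n1 be the unknown flow. Total out = 2774.8 + n1.
caustic balance: 461.46 + 0.621·n1 = 0.231·(2774.8 + n1)
(0.621 − 0.231)·n1 = 0.231×2774.8 − 461.46 = 179.52
n1 = 179.52 / 0.390 = 460.3 tonne/day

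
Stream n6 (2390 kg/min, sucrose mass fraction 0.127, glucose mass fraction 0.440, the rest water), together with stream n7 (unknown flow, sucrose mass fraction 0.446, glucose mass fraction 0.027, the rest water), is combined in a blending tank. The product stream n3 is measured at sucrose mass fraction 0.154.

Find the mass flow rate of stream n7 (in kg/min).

221 kg/min

Let n7 be the unknown flow. Total out = 2390 + n7.
sucrose balance: 303.53 + 0.446·n7 = 0.154·(2390 + n7)
(0.446 − 0.154)·n7 = 0.154×2390 − 303.53 = 64.53
n7 = 64.53 / 0.292 = 220.99 kg/min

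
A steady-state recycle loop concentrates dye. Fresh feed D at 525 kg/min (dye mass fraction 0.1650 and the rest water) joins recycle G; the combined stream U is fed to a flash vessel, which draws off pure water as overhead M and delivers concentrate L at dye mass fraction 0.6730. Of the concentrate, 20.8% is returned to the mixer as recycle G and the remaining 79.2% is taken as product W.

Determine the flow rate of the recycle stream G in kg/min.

33.8 kg/min

Overall dye balance (none leaves overhead): dye in fresh feed = dye in product, i.e. 525×0.165 = (1−0.208)·L·0.673.
L = 86.625/(0.673×0.792) = 162.52 kg/min.
Recycle G = 0.208×162.52 = 33.804 kg/min.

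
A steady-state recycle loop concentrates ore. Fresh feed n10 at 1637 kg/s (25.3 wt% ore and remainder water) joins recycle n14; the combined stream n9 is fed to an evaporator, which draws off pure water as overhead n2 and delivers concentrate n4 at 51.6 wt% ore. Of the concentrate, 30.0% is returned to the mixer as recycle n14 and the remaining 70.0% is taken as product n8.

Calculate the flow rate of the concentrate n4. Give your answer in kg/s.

1147 kg/s

Overall ore balance (none leaves overhead): ore in fresh feed = ore in product, i.e. 1637×0.253 = (1−0.300)·n4·0.516.
n4 = 414.16/(0.516×0.700) = 1146.6 kg/s.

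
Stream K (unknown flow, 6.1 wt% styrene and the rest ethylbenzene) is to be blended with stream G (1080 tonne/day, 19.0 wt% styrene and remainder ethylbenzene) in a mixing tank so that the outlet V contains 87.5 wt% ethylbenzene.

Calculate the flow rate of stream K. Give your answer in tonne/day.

1097 tonne/day

Let K be the unknown flow. Total out = 1080 + K.
ethylbenzene balance: 874.8 + 0.939·K = 0.875·(1080 + K)
(0.939 − 0.875)·K = 0.875×1080 − 874.8 = 70.2
K = 70.2 / 0.064 = 1096.9 tonne/day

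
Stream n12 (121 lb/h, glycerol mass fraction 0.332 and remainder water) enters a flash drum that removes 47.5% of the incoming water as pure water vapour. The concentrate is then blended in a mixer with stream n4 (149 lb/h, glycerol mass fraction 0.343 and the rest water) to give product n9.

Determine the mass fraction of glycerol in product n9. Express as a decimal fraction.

Vapour removed = 0.475×0.668×121 = 38.393 lb/h; concentrate = 82.607 lb/h.
glycerol reaching the mixer = 40.172 (from concentrate) + 149×0.343 = 91.279 lb/h.
Product flow = 82.607 + 149 = 231.61 lb/h; glycerol fraction = 0.394.

0.394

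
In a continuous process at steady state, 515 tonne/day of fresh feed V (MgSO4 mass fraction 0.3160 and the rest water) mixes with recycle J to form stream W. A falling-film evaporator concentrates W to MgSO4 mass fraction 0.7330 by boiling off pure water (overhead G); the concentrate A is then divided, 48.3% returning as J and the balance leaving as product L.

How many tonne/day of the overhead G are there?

Overall MgSO4 balance (none leaves overhead): MgSO4 in fresh feed = MgSO4 in product, i.e. 515×0.316 = (1−0.483)·A·0.733.
A = 162.74/(0.733×0.517) = 429.44 tonne/day.
Recycle J = 0.483×429.44 = 207.42 tonne/day.
Combined feed W = 515 + 207.42 = 722.42 tonne/day.
Overhead G = W − A = 722.42 − 429.44 = 292.98 tonne/day.

293 tonne/day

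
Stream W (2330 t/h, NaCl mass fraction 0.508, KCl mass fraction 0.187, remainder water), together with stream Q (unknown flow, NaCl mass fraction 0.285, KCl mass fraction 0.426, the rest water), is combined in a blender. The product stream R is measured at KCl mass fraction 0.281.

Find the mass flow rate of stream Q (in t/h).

Let Q be the unknown flow. Total out = 2330 + Q.
KCl balance: 435.71 + 0.426·Q = 0.281·(2330 + Q)
(0.426 − 0.281)·Q = 0.281×2330 − 435.71 = 219.02
Q = 219.02 / 0.145 = 1510.5 t/h

1510 t/h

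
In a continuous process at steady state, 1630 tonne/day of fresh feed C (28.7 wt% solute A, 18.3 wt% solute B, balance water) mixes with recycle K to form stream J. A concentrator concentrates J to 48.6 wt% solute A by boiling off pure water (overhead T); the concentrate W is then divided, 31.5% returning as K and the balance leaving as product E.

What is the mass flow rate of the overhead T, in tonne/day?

Overall solute A balance (none leaves overhead): solute A in fresh feed = solute A in product, i.e. 1630×0.287 = (1−0.315)·W·0.486.
W = 467.81/(0.486×0.685) = 1405.2 tonne/day.
Recycle K = 0.315×1405.2 = 442.64 tonne/day.
Combined feed J = 1630 + 442.64 = 2072.6 tonne/day.
Overhead T = J − W = 2072.6 − 1405.2 = 667.43 tonne/day.

667.4 tonne/day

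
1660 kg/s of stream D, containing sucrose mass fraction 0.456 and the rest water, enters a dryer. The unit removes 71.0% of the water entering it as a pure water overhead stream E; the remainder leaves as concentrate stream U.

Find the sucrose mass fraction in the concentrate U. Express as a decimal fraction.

0.743

sucrose is not removed: 1660×0.456 = 756.96 kg/s of sucrose enters U.
water entering = 1660×0.544 = 903.04 kg/s; overhead removed = 0.710×903.04 = 641.16 kg/s.
Concentrate = 1660 − 641.16 = 1018.8 kg/s.
Mass fraction = 756.96/1018.8 = 0.743.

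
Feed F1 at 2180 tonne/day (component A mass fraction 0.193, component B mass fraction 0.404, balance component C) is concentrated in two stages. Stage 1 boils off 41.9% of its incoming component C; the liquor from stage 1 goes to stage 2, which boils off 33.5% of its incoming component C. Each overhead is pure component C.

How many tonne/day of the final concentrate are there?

1641 tonne/day

component C in feed = 2180×0.403 = 878.54 tonne/day.
After stage 1: component C left = (1−0.419)×878.54 = 510.43; stream total = 1811.9 tonne/day.
After stage 2: component C left = (1−0.335)×510.43 = 339.44; final concentrate = 1640.9 tonne/day.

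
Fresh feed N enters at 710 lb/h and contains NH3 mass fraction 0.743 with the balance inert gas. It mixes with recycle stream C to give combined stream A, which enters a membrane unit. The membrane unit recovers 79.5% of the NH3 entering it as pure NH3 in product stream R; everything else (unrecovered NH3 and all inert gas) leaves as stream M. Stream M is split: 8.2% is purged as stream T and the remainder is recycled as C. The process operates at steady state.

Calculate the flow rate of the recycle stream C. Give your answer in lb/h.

inert gas enters only via N and leaves only via the purge: 710×0.257 = 0.082×(inert gas in M), and the membrane unit passes all inert gas, so inert gas in A = inert gas in M = 2225.2 lb/h.
NH3 in A: m_A = 710×0.743 + (1−0.082)·(1−0.795)·m_A, so m_A = 527.53/0.8118 = 649.82 lb/h.
M = (1−0.795)×649.82 + 2225.2 = 2358.5 lb/h.
Recycle C = (1−0.082)×2358.5 = 2165.1 lb/h.

2165 lb/h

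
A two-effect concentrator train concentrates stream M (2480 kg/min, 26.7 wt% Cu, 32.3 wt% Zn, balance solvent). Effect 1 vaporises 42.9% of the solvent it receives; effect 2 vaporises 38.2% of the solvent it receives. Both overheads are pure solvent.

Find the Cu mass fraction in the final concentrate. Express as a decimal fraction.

solvent in feed = 2480×0.410 = 1016.8 kg/min.
After stage 1: solvent left = (1−0.429)×1016.8 = 580.59; stream total = 2043.8 kg/min.
After stage 2: solvent left = (1−0.382)×580.59 = 358.81; final concentrate = 1822 kg/min.
Cu fraction = 662.16/1822 = 0.363.

0.363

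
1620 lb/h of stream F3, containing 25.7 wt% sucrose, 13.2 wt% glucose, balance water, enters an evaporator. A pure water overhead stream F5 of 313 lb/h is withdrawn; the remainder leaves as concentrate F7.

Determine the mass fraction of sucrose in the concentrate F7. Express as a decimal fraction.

0.3185

sucrose is not removed: 1620×0.257 = 416.34 lb/h of sucrose enters F7.
Concentrate = 1620 − 313 = 1307 lb/h.
Mass fraction = 416.34/1307 = 0.3185.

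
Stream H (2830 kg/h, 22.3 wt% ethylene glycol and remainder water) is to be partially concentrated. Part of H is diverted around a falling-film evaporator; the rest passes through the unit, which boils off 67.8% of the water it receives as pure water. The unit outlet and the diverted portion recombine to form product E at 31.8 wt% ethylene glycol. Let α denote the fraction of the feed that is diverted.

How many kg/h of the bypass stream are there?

1225 kg/h

All 2830×0.223 = 631.09 kg/h of ethylene glycol reaches E, so E = 631.09/0.318 = 1984.6 kg/h and vapour = 845.44 kg/h.
The evaporator receives (1−α)·2830 of feed at 0.777 water and removes 0.678 of that water:
0.678×0.777×(1−α)×2830 = 845.44
(1−α) = 845.44/1490.9 = 0.5671;  α = 0.4329.
Bypass flow = 0.4329×2830 = 1225.2 kg/h.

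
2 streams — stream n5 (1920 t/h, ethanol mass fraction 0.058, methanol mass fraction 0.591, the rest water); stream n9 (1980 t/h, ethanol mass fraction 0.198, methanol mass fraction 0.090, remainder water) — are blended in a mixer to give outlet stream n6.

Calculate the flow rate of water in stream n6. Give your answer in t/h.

2084 t/h

water out = water in = 1920×0.351 + 1980×0.712 = 2083.7 t/h.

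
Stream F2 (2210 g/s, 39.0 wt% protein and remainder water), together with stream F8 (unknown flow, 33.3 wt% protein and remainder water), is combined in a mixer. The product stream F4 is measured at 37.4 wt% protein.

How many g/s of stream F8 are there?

862.4 g/s

Let F8 be the unknown flow. Total out = 2210 + F8.
protein balance: 861.9 + 0.333·F8 = 0.374·(2210 + F8)
(0.333 − 0.374)·F8 = 0.374×2210 − 861.9 = -35.36
F8 = -35.36 / -0.041 = 862.44 g/s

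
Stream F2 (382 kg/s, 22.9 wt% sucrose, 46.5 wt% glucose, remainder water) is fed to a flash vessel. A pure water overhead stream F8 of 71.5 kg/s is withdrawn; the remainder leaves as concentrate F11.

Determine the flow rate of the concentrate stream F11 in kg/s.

310.5 kg/s

Concentrate = 382 − 71.5 = 310.5 kg/s.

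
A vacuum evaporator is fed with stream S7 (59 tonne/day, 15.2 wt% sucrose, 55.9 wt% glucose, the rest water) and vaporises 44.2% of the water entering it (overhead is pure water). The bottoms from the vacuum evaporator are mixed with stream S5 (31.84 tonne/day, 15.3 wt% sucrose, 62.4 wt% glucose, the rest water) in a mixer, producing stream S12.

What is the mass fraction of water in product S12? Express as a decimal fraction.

0.199

Vapour removed = 0.442×0.289×59 = 7.5365 tonne/day; concentrate = 51.463 tonne/day.
water reaching the mixer = 9.5145 (from concentrate) + 31.84×0.223 = 16.615 tonne/day.
Product flow = 51.463 + 31.84 = 83.303 tonne/day; water fraction = 0.199.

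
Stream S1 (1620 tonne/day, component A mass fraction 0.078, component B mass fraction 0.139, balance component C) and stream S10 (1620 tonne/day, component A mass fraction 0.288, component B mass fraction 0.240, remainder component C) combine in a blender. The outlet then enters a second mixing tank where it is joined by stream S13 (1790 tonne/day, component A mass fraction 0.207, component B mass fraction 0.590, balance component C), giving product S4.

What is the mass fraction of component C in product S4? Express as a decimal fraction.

Overall, product flow = 5030 tonne/day.
component C in = 1620×0.783 + 1620×0.472 + 1790×0.203 = 2396.5 tonne/day.
component C fraction in S4 = 0.476.

0.476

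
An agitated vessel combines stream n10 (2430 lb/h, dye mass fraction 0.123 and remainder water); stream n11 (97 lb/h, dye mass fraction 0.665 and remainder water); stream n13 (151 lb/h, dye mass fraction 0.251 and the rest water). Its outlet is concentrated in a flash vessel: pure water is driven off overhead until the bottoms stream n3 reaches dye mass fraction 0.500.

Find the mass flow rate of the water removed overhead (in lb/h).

1875 lb/h

dye entering = 2430×0.123 + 97×0.665 + 151×0.251 = 401.3 lb/h.
All dye reports to n3, so n3 = 401.3/0.500 = 802.59 lb/h.
Total feed = 2678 lb/h; overhead = 2678 − 802.59 = 1875.4 lb/h.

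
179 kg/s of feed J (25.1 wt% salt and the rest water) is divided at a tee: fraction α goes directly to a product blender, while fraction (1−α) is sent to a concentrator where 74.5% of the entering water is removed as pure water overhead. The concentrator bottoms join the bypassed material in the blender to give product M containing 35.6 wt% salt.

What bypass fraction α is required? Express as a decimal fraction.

0.471

All 179×0.251 = 44.929 kg/s of salt reaches M, so M = 44.929/0.356 = 126.21 kg/s and vapour = 52.795 kg/s.
The evaporator receives (1−α)·179 of feed at 0.749 water and removes 0.745 of that water:
0.745×0.749×(1−α)×179 = 52.795
(1−α) = 52.795/99.883 = 0.5286;  α = 0.4714.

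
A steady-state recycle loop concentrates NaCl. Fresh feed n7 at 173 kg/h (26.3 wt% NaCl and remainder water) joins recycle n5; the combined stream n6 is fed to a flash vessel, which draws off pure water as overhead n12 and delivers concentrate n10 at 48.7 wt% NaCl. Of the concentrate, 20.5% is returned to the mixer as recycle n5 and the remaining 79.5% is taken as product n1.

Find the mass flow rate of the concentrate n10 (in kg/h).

Overall NaCl balance (none leaves overhead): NaCl in fresh feed = NaCl in product, i.e. 173×0.263 = (1−0.205)·n10·0.487.
n10 = 45.499/(0.487×0.795) = 117.52 kg/h.

117.5 kg/h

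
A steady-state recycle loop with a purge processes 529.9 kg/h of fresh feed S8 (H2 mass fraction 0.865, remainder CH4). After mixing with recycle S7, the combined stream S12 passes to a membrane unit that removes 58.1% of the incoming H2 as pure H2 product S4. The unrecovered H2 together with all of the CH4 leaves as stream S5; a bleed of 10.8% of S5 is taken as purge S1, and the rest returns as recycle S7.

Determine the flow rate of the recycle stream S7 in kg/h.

864.4 kg/h

CH4 enters only via S8 and leaves only via the purge: 529.9×0.135 = 0.108×(CH4 in S5), and the membrane unit passes all CH4, so CH4 in S12 = CH4 in S5 = 662.38 kg/h.
H2 in S12: m_A = 529.9×0.865 + (1−0.108)·(1−0.581)·m_A, so m_A = 458.36/0.6263 = 731.92 kg/h.
S5 = (1−0.581)×731.92 + 662.38 = 969.05 kg/h.
Recycle S7 = (1−0.108)×969.05 = 864.39 kg/h.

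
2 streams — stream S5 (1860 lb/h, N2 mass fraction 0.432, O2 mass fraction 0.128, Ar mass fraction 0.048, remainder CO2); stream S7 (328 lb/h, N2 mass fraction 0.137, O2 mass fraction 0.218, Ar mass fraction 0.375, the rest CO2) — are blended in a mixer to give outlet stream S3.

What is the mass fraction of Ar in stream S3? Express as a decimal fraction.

0.097

Total flow out = 1860 + 328 = 2188 lb/h.
Ar in = 1860×0.048 + 328×0.375 = 212.28 lb/h.
Ar mass fraction in S3 = 212.28/2188 = 0.097.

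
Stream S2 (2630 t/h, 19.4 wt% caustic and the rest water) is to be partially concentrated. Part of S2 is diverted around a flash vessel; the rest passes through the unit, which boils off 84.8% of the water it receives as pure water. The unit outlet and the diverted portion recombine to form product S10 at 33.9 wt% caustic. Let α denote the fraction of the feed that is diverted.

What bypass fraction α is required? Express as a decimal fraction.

All 2630×0.194 = 510.22 t/h of caustic reaches S10, so S10 = 510.22/0.339 = 1505.1 t/h and vapour = 1124.9 t/h.
The evaporator receives (1−α)·2630 of feed at 0.806 water and removes 0.848 of that water:
0.848×0.806×(1−α)×2630 = 1124.9
(1−α) = 1124.9/1797.6 = 0.6258;  α = 0.3742.

0.374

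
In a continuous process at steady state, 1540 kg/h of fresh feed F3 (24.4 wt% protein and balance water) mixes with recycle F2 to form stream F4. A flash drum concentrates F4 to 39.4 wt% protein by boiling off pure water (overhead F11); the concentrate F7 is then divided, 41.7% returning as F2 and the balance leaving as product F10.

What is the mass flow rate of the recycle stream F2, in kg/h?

682.2 kg/h

Overall protein balance (none leaves overhead): protein in fresh feed = protein in product, i.e. 1540×0.244 = (1−0.417)·F7·0.394.
F7 = 375.76/(0.394×0.583) = 1635.9 kg/h.
Recycle F2 = 0.417×1635.9 = 682.15 kg/h.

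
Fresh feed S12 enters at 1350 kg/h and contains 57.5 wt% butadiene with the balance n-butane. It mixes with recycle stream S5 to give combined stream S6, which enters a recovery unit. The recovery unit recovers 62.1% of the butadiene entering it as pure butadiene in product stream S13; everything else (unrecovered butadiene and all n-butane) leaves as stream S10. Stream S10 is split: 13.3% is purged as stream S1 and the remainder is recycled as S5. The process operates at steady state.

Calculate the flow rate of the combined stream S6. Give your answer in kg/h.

5470 kg/h

n-butane enters only via S12 and leaves only via the purge: 1350×0.425 = 0.133×(n-butane in S10), and the recovery unit passes all n-butane, so n-butane in S6 = n-butane in S10 = 4313.9 kg/h.
butadiene in S6: m_A = 1350×0.575 + (1−0.133)·(1−0.621)·m_A, so m_A = 776.25/0.6714 = 1156.2 kg/h.
S6 = 1156.2 + 4313.9 = 5470.1 kg/h.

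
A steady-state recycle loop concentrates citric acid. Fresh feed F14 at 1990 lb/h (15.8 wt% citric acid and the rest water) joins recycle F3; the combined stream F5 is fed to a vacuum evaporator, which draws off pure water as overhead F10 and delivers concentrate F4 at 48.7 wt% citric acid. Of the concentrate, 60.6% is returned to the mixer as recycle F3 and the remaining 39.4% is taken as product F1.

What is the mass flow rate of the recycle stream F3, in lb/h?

993 lb/h

Overall citric acid balance (none leaves overhead): citric acid in fresh feed = citric acid in product, i.e. 1990×0.158 = (1−0.606)·F4·0.487.
F4 = 314.42/(0.487×0.394) = 1638.6 lb/h.
Recycle F3 = 0.606×1638.6 = 993.02 lb/h.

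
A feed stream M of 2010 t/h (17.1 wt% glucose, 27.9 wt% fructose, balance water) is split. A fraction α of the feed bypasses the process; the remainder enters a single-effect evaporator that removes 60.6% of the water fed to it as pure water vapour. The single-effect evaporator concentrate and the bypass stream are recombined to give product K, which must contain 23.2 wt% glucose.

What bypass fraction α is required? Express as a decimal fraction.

All 2010×0.171 = 343.71 t/h of glucose reaches K, so K = 343.71/0.232 = 1481.5 t/h and vapour = 528.49 t/h.
The evaporator receives (1−α)·2010 of feed at 0.550 water and removes 0.606 of that water:
0.606×0.550×(1−α)×2010 = 528.49
(1−α) = 528.49/669.93 = 0.7889;  α = 0.2111.

0.211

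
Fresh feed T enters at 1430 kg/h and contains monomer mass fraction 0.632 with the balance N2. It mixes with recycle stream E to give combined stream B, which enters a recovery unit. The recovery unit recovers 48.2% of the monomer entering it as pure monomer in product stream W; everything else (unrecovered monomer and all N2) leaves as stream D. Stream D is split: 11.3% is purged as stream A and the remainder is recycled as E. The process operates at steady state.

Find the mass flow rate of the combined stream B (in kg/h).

6329 kg/h

N2 enters only via T and leaves only via the purge: 1430×0.368 = 0.113×(N2 in D), and the recovery unit passes all N2, so N2 in B = N2 in D = 4657 kg/h.
monomer in B: m_A = 1430×0.632 + (1−0.113)·(1−0.482)·m_A, so m_A = 903.76/0.5405 = 1672 kg/h.
B = 1672 + 4657 = 6329 kg/h.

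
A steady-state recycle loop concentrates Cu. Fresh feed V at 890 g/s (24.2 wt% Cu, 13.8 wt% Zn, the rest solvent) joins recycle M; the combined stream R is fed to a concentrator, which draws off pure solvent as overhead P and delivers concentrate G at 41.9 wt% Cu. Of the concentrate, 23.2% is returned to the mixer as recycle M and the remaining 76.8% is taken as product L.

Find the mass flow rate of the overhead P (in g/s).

Overall Cu balance (none leaves overhead): Cu in fresh feed = Cu in product, i.e. 890×0.242 = (1−0.232)·G·0.419.
G = 215.38/(0.419×0.768) = 669.31 g/s.
Recycle M = 0.232×669.31 = 155.28 g/s.
Combined feed R = 890 + 155.28 = 1045.3 g/s.
Overhead P = R − G = 1045.3 − 669.31 = 375.97 g/s.

376 g/s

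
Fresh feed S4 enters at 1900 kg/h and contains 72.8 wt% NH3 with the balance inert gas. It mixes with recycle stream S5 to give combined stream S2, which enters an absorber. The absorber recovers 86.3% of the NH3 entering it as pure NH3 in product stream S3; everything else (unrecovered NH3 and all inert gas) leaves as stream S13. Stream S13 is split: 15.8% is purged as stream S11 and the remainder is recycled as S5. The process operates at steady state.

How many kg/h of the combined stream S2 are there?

4834 kg/h

inert gas enters only via S4 and leaves only via the purge: 1900×0.272 = 0.158×(inert gas in S13), and the absorber passes all inert gas, so inert gas in S2 = inert gas in S13 = 3270.9 kg/h.
NH3 in S2: m_A = 1900×0.728 + (1−0.158)·(1−0.863)·m_A, so m_A = 1383.2/0.8846 = 1563.6 kg/h.
S2 = 1563.6 + 3270.9 = 4834.4 kg/h.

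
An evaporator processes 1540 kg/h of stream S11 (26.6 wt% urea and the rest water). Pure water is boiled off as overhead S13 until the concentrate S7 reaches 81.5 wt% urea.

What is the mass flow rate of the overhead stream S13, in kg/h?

urea is conserved: 1540×0.266 = 409.64 kg/h all reports to the concentrate.
Concentrate = 409.64/(target fraction) = 502.63 kg/h.
Overhead = 1540 − 502.63 = 1037.4 kg/h.

1037 kg/h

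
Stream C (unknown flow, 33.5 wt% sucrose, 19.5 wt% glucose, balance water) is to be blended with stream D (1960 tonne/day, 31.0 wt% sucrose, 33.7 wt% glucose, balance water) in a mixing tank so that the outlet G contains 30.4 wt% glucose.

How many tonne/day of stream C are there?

593.4 tonne/day

Let C be the unknown flow. Total out = 1960 + C.
glucose balance: 660.52 + 0.195·C = 0.304·(1960 + C)
(0.195 − 0.304)·C = 0.304×1960 − 660.52 = -64.68
C = -64.68 / -0.109 = 593.39 tonne/day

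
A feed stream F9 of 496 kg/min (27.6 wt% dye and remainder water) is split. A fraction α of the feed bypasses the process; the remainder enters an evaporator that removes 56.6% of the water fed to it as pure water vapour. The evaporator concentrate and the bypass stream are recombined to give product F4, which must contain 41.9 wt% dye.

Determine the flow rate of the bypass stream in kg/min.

All 496×0.276 = 136.9 kg/min of dye reaches F4, so F4 = 136.9/0.419 = 326.72 kg/min and vapour = 169.28 kg/min.
The evaporator receives (1−α)·496 of feed at 0.724 water and removes 0.566 of that water:
0.566×0.724×(1−α)×496 = 169.28
(1−α) = 169.28/203.25 = 0.8329;  α = 0.1671.
Bypass flow = 0.1671×496 = 82.906 kg/min.

82.91 kg/min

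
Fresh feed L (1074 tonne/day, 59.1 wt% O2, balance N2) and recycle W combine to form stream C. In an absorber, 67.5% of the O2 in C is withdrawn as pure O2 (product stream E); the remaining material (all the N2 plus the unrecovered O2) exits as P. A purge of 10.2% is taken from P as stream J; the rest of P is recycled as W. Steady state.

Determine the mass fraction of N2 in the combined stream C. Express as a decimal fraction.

0.8277

N2 enters only via L and leaves only via the purge: 1074×0.409 = 0.102×(N2 in P), and the absorber passes all N2, so N2 in C = N2 in P = 4306.5 tonne/day.
O2 in C: m_A = 1074×0.591 + (1−0.102)·(1−0.675)·m_A, so m_A = 634.73/0.7082 = 896.33 tonne/day.
C = 896.33 + 4306.5 = 5202.9 tonne/day.
N2 fraction in C = 4306.5/5202.9 = 0.8277.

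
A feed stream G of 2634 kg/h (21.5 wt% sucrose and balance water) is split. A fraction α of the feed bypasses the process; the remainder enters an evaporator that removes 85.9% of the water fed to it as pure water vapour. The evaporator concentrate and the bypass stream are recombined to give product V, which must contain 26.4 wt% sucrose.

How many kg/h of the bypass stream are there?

1909 kg/h

All 2634×0.215 = 566.31 kg/h of sucrose reaches V, so V = 566.31/0.264 = 2145.1 kg/h and vapour = 488.89 kg/h.
The evaporator receives (1−α)·2634 of feed at 0.785 water and removes 0.859 of that water:
0.859×0.785×(1−α)×2634 = 488.89
(1−α) = 488.89/1776.1 = 0.2753;  α = 0.7247.
Bypass flow = 0.7247×2634 = 1909 kg/h.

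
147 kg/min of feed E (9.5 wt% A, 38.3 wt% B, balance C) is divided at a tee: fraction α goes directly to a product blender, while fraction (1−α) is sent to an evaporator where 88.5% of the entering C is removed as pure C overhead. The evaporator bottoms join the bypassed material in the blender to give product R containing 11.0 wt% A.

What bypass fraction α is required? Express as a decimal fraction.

0.705

All 147×0.095 = 13.965 kg/min of A reaches R, so R = 13.965/0.110 = 126.95 kg/min and vapour = 20.045 kg/min.
The evaporator receives (1−α)·147 of feed at 0.522 C and removes 0.885 of that C:
0.885×0.522×(1−α)×147 = 20.045
(1−α) = 20.045/67.91 = 0.2952;  α = 0.7048.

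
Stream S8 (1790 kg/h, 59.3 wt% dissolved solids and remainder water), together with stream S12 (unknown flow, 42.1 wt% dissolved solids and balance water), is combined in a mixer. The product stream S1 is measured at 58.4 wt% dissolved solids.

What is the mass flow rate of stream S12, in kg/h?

Let S12 be the unknown flow. Total out = 1790 + S12.
dissolved solids balance: 1061.5 + 0.421·S12 = 0.584·(1790 + S12)
(0.421 − 0.584)·S12 = 0.584×1790 − 1061.5 = -16.11
S12 = -16.11 / -0.163 = 98.834 kg/h

98.83 kg/h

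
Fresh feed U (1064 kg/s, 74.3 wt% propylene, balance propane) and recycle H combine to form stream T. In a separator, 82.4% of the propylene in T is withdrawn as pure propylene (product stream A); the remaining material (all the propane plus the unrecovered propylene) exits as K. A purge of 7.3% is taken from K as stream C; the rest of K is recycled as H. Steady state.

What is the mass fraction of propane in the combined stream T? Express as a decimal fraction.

0.7986

propane enters only via U and leaves only via the purge: 1064×0.257 = 0.073×(propane in K), and the separator passes all propane, so propane in T = propane in K = 3745.9 kg/s.
propylene in T: m_A = 1064×0.743 + (1−0.073)·(1−0.824)·m_A, so m_A = 790.55/0.8368 = 944.68 kg/s.
T = 944.68 + 3745.9 = 4690.5 kg/s.
propane fraction in T = 3745.9/4690.5 = 0.7986.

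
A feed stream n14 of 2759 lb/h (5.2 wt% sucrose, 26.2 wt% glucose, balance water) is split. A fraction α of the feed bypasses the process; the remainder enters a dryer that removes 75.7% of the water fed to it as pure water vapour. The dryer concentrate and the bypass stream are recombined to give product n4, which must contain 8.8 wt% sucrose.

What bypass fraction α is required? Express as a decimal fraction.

All 2759×0.052 = 143.47 lb/h of sucrose reaches n4, so n4 = 143.47/0.088 = 1630.3 lb/h and vapour = 1128.7 lb/h.
The evaporator receives (1−α)·2759 of feed at 0.686 water and removes 0.757 of that water:
0.757×0.686×(1−α)×2759 = 1128.7
(1−α) = 1128.7/1432.8 = 0.7878;  α = 0.2122.

0.212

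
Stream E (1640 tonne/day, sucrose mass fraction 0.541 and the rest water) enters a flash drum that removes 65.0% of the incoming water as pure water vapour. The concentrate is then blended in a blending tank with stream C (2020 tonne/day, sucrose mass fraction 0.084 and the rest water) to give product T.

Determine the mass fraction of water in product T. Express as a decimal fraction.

0.667

Vapour removed = 0.650×0.459×1640 = 489.29 tonne/day; concentrate = 1150.7 tonne/day.
water reaching the mixer = 263.47 (from concentrate) + 2020×0.916 = 2113.8 tonne/day.
Product flow = 1150.7 + 2020 = 3170.7 tonne/day; water fraction = 0.667.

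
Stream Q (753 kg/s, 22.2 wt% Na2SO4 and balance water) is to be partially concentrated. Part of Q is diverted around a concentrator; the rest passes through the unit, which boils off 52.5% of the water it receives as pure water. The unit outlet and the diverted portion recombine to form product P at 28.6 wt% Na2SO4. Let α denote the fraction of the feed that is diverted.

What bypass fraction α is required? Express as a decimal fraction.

0.452

All 753×0.222 = 167.17 kg/s of Na2SO4 reaches P, so P = 167.17/0.286 = 584.5 kg/s and vapour = 168.5 kg/s.
The evaporator receives (1−α)·753 of feed at 0.778 water and removes 0.525 of that water:
0.525×0.778×(1−α)×753 = 168.5
(1−α) = 168.5/307.56 = 0.5479;  α = 0.4521.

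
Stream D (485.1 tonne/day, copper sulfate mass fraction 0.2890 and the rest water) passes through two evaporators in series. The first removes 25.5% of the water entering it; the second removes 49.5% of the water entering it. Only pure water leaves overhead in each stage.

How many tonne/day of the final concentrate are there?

water in feed = 485.1×0.711 = 344.91 tonne/day.
After stage 1: water left = (1−0.255)×344.91 = 256.96; stream total = 397.15 tonne/day.
After stage 2: water left = (1−0.495)×256.96 = 129.76; final concentrate = 269.96 tonne/day.

270 tonne/day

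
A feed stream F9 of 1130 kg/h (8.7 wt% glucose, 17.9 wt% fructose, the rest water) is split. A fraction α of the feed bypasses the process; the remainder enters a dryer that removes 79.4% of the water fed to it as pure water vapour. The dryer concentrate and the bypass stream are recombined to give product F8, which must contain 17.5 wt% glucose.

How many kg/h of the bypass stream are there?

All 1130×0.087 = 98.31 kg/h of glucose reaches F8, so F8 = 98.31/0.175 = 561.77 kg/h and vapour = 568.23 kg/h.
The evaporator receives (1−α)·1130 of feed at 0.734 water and removes 0.794 of that water:
0.794×0.734×(1−α)×1130 = 568.23
(1−α) = 568.23/658.56 = 0.8628;  α = 0.1372.
Bypass flow = 0.1372×1130 = 155 kg/h.

155 kg/h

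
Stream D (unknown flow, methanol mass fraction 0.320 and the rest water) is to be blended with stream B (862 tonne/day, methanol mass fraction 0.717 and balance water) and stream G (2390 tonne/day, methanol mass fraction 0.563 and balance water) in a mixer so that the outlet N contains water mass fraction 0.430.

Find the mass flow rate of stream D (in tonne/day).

439.9 tonne/day

Let D be the unknown flow. Total out = 3252 + D.
water balance: 1288.4 + 0.680·D = 0.430·(3252 + D)
(0.680 − 0.430)·D = 0.430×3252 − 1288.4 = 109.98
D = 109.98 / 0.250 = 439.94 tonne/day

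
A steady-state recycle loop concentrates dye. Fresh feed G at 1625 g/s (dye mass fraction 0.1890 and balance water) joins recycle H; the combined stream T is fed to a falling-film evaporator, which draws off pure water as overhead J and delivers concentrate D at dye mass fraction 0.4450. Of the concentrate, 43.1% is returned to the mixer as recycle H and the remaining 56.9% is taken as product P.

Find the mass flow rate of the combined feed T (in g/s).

2148 g/s

Overall dye balance (none leaves overhead): dye in fresh feed = dye in product, i.e. 1625×0.189 = (1−0.431)·D·0.445.
D = 307.12/(0.445×0.569) = 1212.9 g/s.
Recycle H = 0.431×1212.9 = 522.78 g/s.
Combined feed T = 1625 + 522.78 = 2147.8 g/s.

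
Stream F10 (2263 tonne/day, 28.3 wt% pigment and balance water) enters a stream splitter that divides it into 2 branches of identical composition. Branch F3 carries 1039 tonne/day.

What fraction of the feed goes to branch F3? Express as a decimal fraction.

0.459

Fraction to F3 = 1039/2263 = 0.4591.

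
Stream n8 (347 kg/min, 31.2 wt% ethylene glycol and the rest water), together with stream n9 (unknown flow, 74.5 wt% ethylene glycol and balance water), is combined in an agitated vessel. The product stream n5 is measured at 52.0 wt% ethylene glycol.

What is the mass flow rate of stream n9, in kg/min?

320.8 kg/min

Let n9 be the unknown flow. Total out = 347 + n9.
ethylene glycol balance: 108.26 + 0.745·n9 = 0.520·(347 + n9)
(0.745 − 0.520)·n9 = 0.520×347 − 108.26 = 72.176
n9 = 72.176 / 0.225 = 320.78 kg/min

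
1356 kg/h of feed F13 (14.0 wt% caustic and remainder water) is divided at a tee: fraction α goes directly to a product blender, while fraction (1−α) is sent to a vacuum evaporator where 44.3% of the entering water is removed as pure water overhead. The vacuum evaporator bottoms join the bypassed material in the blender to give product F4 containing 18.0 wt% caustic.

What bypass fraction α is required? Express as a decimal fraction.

All 1356×0.140 = 189.84 kg/h of caustic reaches F4, so F4 = 189.84/0.180 = 1054.7 kg/h and vapour = 301.33 kg/h.
The evaporator receives (1−α)·1356 of feed at 0.860 water and removes 0.443 of that water:
0.443×0.860×(1−α)×1356 = 301.33
(1−α) = 301.33/516.61 = 0.5833;  α = 0.4167.

0.417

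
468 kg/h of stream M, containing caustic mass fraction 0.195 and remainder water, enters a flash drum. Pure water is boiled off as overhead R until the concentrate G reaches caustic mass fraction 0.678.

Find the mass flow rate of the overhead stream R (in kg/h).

333.4 kg/h

caustic is conserved: 468×0.195 = 91.26 kg/h all reports to the concentrate.
Concentrate = 91.26/(target fraction) = 134.6 kg/h.
Overhead = 468 − 134.6 = 333.4 kg/h.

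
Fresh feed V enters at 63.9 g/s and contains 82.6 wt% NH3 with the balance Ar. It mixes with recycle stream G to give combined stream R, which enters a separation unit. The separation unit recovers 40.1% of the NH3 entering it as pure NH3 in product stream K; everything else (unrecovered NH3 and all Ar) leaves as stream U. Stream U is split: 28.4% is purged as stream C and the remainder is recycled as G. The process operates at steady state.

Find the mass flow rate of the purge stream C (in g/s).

26.84 g/s

Ar enters only via V and leaves only via the purge: 63.9×0.174 = 0.284×(Ar in U), and the separation unit passes all Ar, so Ar in R = Ar in U = 39.15 g/s.
NH3 in R: m_A = 63.9×0.826 + (1−0.284)·(1−0.401)·m_A, so m_A = 52.781/0.5711 = 92.418 g/s.
U = (1−0.401)×92.418 + 39.15 = 94.508 g/s.
Purge C = 0.284×94.508 = 26.84 g/s.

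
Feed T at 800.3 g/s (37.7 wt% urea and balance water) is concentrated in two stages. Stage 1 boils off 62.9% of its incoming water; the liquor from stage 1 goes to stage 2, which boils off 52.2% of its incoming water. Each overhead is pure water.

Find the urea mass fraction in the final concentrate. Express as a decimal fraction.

0.773

water in feed = 800.3×0.623 = 498.59 g/s.
After stage 1: water left = (1−0.629)×498.59 = 184.98; stream total = 486.69 g/s.
After stage 2: water left = (1−0.522)×184.98 = 88.418; final concentrate = 390.13 g/s.
urea fraction = 301.71/390.13 = 0.773.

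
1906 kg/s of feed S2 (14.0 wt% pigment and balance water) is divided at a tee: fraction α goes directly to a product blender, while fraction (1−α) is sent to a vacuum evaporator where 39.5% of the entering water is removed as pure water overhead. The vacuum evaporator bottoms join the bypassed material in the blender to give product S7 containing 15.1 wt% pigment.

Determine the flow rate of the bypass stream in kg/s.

All 1906×0.140 = 266.84 kg/s of pigment reaches S7, so S7 = 266.84/0.151 = 1767.2 kg/s and vapour = 138.85 kg/s.
The evaporator receives (1−α)·1906 of feed at 0.860 water and removes 0.395 of that water:
0.395×0.860×(1−α)×1906 = 138.85
(1−α) = 138.85/647.47 = 0.2144;  α = 0.7856.
Bypass flow = 0.7856×1906 = 1497.3 kg/s.

1497 kg/s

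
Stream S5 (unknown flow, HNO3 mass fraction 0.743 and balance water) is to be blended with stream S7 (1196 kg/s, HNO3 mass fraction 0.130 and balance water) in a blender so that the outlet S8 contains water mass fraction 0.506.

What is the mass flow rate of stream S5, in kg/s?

Let S5 be the unknown flow. Total out = 1196 + S5.
water balance: 1040.5 + 0.257·S5 = 0.506·(1196 + S5)
(0.257 − 0.506)·S5 = 0.506×1196 − 1040.5 = -435.34
S5 = -435.34 / -0.249 = 1748.4 kg/s

1748 kg/s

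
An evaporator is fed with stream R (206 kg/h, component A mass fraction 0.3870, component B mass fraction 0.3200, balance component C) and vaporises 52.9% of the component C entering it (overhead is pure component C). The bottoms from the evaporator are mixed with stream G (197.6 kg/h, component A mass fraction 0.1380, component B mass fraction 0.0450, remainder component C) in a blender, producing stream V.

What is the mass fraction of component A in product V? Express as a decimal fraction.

0.2879

Vapour removed = 0.529×0.293×206 = 31.929 kg/h; concentrate = 174.07 kg/h.
component A reaching the mixer = 79.722 (from concentrate) + 197.6×0.138 = 106.99 kg/h.
Product flow = 174.07 + 197.6 = 371.67 kg/h; component A fraction = 0.2879.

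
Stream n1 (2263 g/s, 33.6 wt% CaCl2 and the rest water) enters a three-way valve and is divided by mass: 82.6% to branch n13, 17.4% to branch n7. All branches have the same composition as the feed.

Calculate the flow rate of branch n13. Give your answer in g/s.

Branch n13 flow = 0.826×2263 = 1869.2 g/s.

1869 g/s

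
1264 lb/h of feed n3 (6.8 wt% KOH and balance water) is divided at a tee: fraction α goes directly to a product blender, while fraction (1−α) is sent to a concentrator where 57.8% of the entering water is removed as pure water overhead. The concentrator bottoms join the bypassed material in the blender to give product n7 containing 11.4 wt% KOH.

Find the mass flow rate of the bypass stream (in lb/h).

317.2 lb/h

All 1264×0.068 = 85.952 lb/h of KOH reaches n7, so n7 = 85.952/0.114 = 753.96 lb/h and vapour = 510.04 lb/h.
The evaporator receives (1−α)·1264 of feed at 0.932 water and removes 0.578 of that water:
0.578×0.932×(1−α)×1264 = 510.04
(1−α) = 510.04/680.91 = 0.7490;  α = 0.2510.
Bypass flow = 0.2510×1264 = 317.2 lb/h.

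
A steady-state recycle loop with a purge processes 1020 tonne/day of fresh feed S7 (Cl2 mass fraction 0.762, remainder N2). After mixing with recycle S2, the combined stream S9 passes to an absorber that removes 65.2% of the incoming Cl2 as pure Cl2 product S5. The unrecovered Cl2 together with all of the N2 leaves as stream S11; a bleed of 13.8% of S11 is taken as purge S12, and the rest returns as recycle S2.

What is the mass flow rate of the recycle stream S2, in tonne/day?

1849 tonne/day

N2 enters only via S7 and leaves only via the purge: 1020×0.238 = 0.138×(N2 in S11), and the absorber passes all N2, so N2 in S9 = N2 in S11 = 1759.1 tonne/day.
Cl2 in S9: m_A = 1020×0.762 + (1−0.138)·(1−0.652)·m_A, so m_A = 777.24/0.7000 = 1110.3 tonne/day.
S11 = (1−0.652)×1110.3 + 1759.1 = 2145.5 tonne/day.
Recycle S2 = (1−0.138)×2145.5 = 1849.4 tonne/day.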